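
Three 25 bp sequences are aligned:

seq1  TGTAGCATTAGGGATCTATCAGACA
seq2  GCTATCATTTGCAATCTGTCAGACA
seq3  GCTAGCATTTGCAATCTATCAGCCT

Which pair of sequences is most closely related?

seq1–seq2: 7/25 differ, p = 0.280, d = 0.351.
seq1–seq3: 7/25 differ, p = 0.280, d = 0.351.
seq2–seq3: 4/25 differ, p = 0.160, d = 0.180.
The smallest distance is between seq2 and seq3.

seq2 and seq3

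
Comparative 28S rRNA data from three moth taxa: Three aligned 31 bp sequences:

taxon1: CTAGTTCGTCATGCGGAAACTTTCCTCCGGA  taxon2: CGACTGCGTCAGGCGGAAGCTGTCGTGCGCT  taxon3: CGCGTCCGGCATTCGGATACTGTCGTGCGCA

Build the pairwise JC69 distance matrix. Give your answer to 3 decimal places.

taxon1–taxon2: 10/31 sites differ → p ≈ 0.322581, d = −0.75 ln(1 − 0.430108) = 0.421731 ≈ 0.422.
taxon1–taxon3: 10/31 sites differ → p ≈ 0.322581, d = −0.75 ln(1 − 0.430108) = 0.421731 ≈ 0.422.
taxon2–taxon3: 9/31 sites differ → p ≈ 0.290323, d = −0.75 ln(1 − 0.387097) = 0.367161 ≈ 0.367.

d(taxon1,taxon2) = 0.422, d(taxon1,taxon3) = 0.422, d(taxon2,taxon3) = 0.367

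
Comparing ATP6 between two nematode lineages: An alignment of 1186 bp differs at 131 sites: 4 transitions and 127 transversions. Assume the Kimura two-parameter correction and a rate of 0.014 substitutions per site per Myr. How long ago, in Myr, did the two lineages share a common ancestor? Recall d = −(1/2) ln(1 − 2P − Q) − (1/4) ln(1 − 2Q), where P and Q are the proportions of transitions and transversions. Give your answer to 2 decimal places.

P = 4/1186 ≈ 0.003373 and Q = 127/1186 ≈ 0.107083.
Under the Kimura two-parameter model, d = −½ ln(1 − 2P − Q) − ¼ ln(1 − 2Q).
1 − 2P − Q = 0.886171, giving −½ ln(0.886171) = 0.060423.
1 − 2Q = 0.785834, giving −¼ ln(0.785834) = 0.060252.
d = 0.060423 + 0.060252 = 0.120675.
Under a molecular clock d = 2μt, so t = d/(2μ) = 0.120675 / (2 × 0.014) = 4.31 Myr.

4.31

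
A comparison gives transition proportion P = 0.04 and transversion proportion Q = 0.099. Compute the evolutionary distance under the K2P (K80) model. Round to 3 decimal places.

Under the Kimura two-parameter model, d = −½ ln(1 − 2P − Q) − ¼ ln(1 − 2Q).
1 − 2P − Q = 0.821, giving −½ ln(0.821) = 0.098616.
1 − 2Q = 0.802, giving −¼ ln(0.802) = 0.055162.
d = 0.098616 + 0.055162 = 0.153778.

0.154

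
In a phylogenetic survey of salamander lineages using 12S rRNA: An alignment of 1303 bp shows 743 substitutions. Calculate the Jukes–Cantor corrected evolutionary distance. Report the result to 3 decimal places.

p = 743/1303 ≈ 0.570223.
d = −(3/4) ln(1 − 4p/3) = −0.75 ln(1 − 0.760297) = −0.75 ln(0.239703)
  = −0.75 × (-1.428355) = 1.071266 substitutions/site.

1.071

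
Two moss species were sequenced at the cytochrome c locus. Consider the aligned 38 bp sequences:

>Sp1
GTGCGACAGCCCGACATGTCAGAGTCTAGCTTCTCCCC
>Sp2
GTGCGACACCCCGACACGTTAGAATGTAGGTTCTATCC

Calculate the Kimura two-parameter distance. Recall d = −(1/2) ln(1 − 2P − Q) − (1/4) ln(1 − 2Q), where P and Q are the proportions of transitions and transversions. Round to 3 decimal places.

Of 38 sites, 4 differences are transitions and 4 are transversions, so P = 4/38 ≈ 0.105263 and Q = 4/38 ≈ 0.105263.
Under the Kimura two-parameter model, d = −½ ln(1 − 2P − Q) − ¼ ln(1 − 2Q).
1 − 2P − Q = 0.684211, giving −½ ln(0.684211) = 0.189744.
1 − 2Q = 0.789474, giving −¼ ln(0.789474) = 0.059097.
d = 0.189744 + 0.059097 = 0.248841.

0.249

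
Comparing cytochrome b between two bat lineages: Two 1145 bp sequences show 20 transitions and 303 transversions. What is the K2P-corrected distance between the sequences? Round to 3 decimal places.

P = 20/1145 ≈ 0.017467 and Q = 303/1145 ≈ 0.264629.
Under the Kimura two-parameter model, d = −½ ln(1 − 2P − Q) − ¼ ln(1 − 2Q).
1 − 2P − Q = 0.700437, giving −½ ln(0.700437) = 0.178025.
1 − 2Q = 0.470742, giving −¼ ln(0.470742) = 0.188361.
d = 0.178025 + 0.188361 = 0.366386.

0.366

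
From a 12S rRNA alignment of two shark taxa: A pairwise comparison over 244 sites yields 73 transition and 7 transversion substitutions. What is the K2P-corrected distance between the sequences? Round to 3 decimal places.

P = 73/244 ≈ 0.29918 and Q = 7/244 ≈ 0.028689.
Under the Kimura two-parameter model, d = −½ ln(1 − 2P − Q) − ¼ ln(1 − 2Q).
1 − 2P − Q = 0.372951, giving −½ ln(0.372951) = 0.493154.
1 − 2Q = 0.942622, giving −¼ ln(0.942622) = 0.014772.
d = 0.493154 + 0.014772 = 0.507926.

0.508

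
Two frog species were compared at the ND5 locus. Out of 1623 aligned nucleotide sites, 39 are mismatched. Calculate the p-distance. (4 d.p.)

p = 39/1623 = 0.024029… ≈ 0.0240 (to 4 d.p.).

0.0240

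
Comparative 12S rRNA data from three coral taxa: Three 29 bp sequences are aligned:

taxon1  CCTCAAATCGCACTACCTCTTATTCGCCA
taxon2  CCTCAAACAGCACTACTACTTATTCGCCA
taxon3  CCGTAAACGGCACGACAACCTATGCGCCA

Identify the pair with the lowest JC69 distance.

taxon1 and taxon2

taxon1–taxon2: 4/29 differ, p = 0.138, d = 0.152.
taxon1–taxon3: 9/29 differ, p = 0.310, d = 0.401.
taxon2–taxon3: 7/29 differ, p = 0.241, d = 0.291.
The smallest distance is between taxon1 and taxon2.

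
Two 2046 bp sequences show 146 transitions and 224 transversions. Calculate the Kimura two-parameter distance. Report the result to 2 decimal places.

0.21

P = 146/2046 ≈ 0.071359 and Q = 224/2046 ≈ 0.109482.
Under the Kimura two-parameter model, d = −½ ln(1 − 2P − Q) − ¼ ln(1 − 2Q).
1 − 2P − Q = 0.7478, giving −½ ln(0.7478) = 0.145310.
1 − 2Q = 0.781036, giving −¼ ln(0.781036) = 0.061784.
d = 0.145310 + 0.061784 = 0.207094.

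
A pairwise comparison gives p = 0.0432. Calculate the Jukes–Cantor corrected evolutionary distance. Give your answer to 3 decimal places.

d = −(3/4) ln(1 − 4p/3) = −0.75 ln(1 − 0.0576) = −0.75 ln(0.9424)
  = −0.75 × (-0.059325) = 0.044494 substitutions/site.

0.044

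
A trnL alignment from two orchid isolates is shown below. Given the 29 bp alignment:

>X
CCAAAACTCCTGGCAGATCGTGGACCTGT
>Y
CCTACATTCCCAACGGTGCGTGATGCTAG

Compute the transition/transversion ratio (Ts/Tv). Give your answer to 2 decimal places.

1.00

Transitions are A↔G and C↔T; transversions are all other mismatches.
Transitions: 7. Transversions: 7.
R = 7/7 = 1.00.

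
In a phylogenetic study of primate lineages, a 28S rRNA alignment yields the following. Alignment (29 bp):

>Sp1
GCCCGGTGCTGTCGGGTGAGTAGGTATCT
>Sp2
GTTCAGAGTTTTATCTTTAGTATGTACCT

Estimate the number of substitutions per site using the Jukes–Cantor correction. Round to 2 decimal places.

The sequences differ at 13 of 29 sites, so p = 13/29 ≈ 0.448276.
d = −(3/4) ln(1 − 4p/3) = −0.75 ln(1 − 0.597701) = −0.75 ln(0.402299)
  = −0.75 × (-0.910560) = 0.682920 substitutions/site.

0.68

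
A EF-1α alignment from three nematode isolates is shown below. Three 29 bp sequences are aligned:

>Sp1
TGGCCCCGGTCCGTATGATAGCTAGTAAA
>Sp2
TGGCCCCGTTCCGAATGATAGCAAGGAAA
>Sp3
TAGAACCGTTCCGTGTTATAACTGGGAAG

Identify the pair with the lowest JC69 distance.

Sp1 and Sp2

Sp1–Sp2: 4/29 differ, p = 0.138, d = 0.152.
Sp1–Sp3: 10/29 differ, p = 0.345, d = 0.462.
Sp2–Sp3: 10/29 differ, p = 0.345, d = 0.462.
The smallest distance is between Sp1 and Sp2.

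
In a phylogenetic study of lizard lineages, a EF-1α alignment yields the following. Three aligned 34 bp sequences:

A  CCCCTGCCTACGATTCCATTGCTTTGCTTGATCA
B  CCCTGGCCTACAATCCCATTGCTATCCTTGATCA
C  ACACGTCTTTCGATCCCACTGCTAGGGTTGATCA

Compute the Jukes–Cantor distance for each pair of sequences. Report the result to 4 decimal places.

A–B: 6/34 sites differ → p ≈ 0.176471, d = −0.75 ln(1 − 0.235295) = 0.201199 ≈ 0.2012.
A–C: 11/34 sites differ → p ≈ 0.323529, d = −0.75 ln(1 − 0.431372) = 0.423397 ≈ 0.4234.
B–C: 11/34 sites differ → p ≈ 0.323529, d = −0.75 ln(1 − 0.431372) = 0.423397 ≈ 0.4234.

d(A,B) = 0.2012, d(A,C) = 0.4234, d(B,C) = 0.4234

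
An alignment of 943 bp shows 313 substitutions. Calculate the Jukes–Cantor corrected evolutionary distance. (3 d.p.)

0.438

p = 313/943 ≈ 0.331919.
d = −(3/4) ln(1 − 4p/3) = −0.75 ln(1 − 0.442559) = −0.75 ln(0.557441)
  = −0.75 × (-0.584399) = 0.438299 substitutions/site.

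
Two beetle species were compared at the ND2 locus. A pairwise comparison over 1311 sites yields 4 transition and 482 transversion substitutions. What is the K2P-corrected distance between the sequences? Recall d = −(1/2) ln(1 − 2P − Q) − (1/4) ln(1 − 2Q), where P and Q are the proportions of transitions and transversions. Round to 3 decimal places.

0.566

P = 4/1311 ≈ 0.003051 and Q = 482/1311 ≈ 0.367658.
Under the Kimura two-parameter model, d = −½ ln(1 − 2P − Q) − ¼ ln(1 − 2Q).
1 − 2P − Q = 0.62624, giving −½ ln(0.62624) = 0.234011.
1 − 2Q = 0.264684, giving −¼ ln(0.264684) = 0.332305.
d = 0.234011 + 0.332305 = 0.566316.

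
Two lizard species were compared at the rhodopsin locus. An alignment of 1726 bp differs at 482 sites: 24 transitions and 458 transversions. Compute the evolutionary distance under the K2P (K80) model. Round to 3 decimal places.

0.363

P = 24/1726 ≈ 0.013905 and Q = 458/1726 ≈ 0.265353.
Under the Kimura two-parameter model, d = −½ ln(1 − 2P − Q) − ¼ ln(1 − 2Q).
1 − 2P − Q = 0.706837, giving −½ ln(0.706837) = 0.173478.
1 − 2Q = 0.469294, giving −¼ ln(0.469294) = 0.189131.
d = 0.173478 + 0.189131 = 0.362609.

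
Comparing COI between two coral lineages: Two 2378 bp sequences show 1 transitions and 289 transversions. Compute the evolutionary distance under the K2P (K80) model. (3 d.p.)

0.135

P = 1/2378 ≈ 0.000421 and Q = 289/2378 ≈ 0.121531.
Under the Kimura two-parameter model, d = −½ ln(1 − 2P − Q) − ¼ ln(1 − 2Q).
1 − 2P − Q = 0.877627, giving −½ ln(0.877627) = 0.065267.
1 − 2Q = 0.756938, giving −¼ ln(0.756938) = 0.069618.
d = 0.065267 + 0.069618 = 0.134885.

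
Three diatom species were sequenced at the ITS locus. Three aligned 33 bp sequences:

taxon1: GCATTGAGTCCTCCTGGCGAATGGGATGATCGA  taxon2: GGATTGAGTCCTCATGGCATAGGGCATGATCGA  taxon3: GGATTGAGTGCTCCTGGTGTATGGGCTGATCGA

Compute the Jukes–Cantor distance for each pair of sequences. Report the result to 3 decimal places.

taxon1–taxon2: 6/33 sites differ → p ≈ 0.181818, d = −0.75 ln(1 − 0.242424) = 0.208224 ≈ 0.208.
taxon1–taxon3: 5/33 sites differ → p ≈ 0.151515, d = −0.75 ln(1 − 0.20202) = 0.169254 ≈ 0.169.
taxon2–taxon3: 7/33 sites differ → p ≈ 0.212121, d = −0.75 ln(1 − 0.282828) = 0.249330 ≈ 0.249.

d(taxon1,taxon2) = 0.208, d(taxon1,taxon3) = 0.169, d(taxon2,taxon3) = 0.249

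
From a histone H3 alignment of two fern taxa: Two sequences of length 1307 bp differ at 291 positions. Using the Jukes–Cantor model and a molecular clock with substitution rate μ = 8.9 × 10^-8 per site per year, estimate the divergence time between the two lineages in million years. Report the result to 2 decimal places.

p = 291/1307 ≈ 0.222647.
d = −(3/4) ln(1 − 4p/3) = −0.75 ln(1 − 0.296863) = −0.75 ln(0.703137)
  = −0.75 × (-0.352204) = 0.264153 substitutions/site.
Under a molecular clock d = 2μt, so t = d/(2μ) = 0.264153 / (2 × 8.9 × 10^-8) = 1.48 million years.

1.48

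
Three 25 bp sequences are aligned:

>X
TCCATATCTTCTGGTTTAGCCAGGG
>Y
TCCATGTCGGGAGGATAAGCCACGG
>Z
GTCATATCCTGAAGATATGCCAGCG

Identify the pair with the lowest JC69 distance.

X and Y

X–Y: 8/25 differ, p = 0.320, d = 0.417.
X–Z: 10/25 differ, p = 0.400, d = 0.572.
Y–Z: 9/25 differ, p = 0.360, d = 0.490.
The smallest distance is between X and Y.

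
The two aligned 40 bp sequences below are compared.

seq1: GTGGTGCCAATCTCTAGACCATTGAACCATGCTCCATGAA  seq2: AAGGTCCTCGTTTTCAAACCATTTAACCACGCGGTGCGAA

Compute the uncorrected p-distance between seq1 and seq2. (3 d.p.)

The sequences differ at 17 of 40 positions.
p = 17/40 = 0.425.

0.425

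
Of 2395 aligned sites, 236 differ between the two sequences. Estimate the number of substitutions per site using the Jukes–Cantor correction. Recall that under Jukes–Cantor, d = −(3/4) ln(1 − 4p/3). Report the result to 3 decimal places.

p = 236/2395 ≈ 0.098539.
d = −(3/4) ln(1 − 4p/3) = −0.75 ln(1 − 0.131385) = −0.75 ln(0.868615)
  = −0.75 × (-0.140855) = 0.105641 substitutions/site.

0.106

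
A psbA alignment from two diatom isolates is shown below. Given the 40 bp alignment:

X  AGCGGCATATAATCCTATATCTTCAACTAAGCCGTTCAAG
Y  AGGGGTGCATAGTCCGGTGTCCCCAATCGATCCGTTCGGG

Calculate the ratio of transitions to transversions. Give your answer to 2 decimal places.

Transitions are A↔G and C↔T; transversions are all other mismatches.
Transitions: 13. Transversions: 3.
R = 13/3 = 4.333333… ≈ 4.33 (to 2 d.p.).

4.33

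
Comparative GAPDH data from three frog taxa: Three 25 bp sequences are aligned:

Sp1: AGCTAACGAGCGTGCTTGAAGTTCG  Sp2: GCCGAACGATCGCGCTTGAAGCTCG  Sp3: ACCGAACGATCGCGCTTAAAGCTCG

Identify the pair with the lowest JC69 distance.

Sp2 and Sp3

Sp1–Sp2: 6/25 differ, p = 0.240, d = 0.289.
Sp1–Sp3: 6/25 differ, p = 0.240, d = 0.289.
Sp2–Sp3: 2/25 differ, p = 0.080, d = 0.085.
The smallest distance is between Sp2 and Sp3.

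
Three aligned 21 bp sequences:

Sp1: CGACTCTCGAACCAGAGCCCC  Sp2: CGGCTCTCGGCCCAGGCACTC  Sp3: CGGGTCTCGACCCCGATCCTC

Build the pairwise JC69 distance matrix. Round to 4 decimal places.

Sp1–Sp2: 7/21 sites differ → p ≈ 0.333333, d = −0.75 ln(1 − 0.444444) = 0.440839 ≈ 0.4408.
Sp1–Sp3: 6/21 sites differ → p ≈ 0.285714, d = −0.75 ln(1 − 0.380952) = 0.359679 ≈ 0.3597.
Sp2–Sp3: 6/21 sites differ → p ≈ 0.285714, d = −0.75 ln(1 − 0.380952) = 0.359679 ≈ 0.3597.

d(Sp1,Sp2) = 0.4408, d(Sp1,Sp3) = 0.3597, d(Sp2,Sp3) = 0.3597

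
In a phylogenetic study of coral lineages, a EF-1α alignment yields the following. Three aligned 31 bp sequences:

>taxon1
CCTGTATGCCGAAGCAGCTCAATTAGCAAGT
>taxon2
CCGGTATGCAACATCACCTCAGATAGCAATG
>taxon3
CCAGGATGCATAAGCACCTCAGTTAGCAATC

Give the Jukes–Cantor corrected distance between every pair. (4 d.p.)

taxon1–taxon2: 10/31 sites differ → p ≈ 0.322581, d = −0.75 ln(1 − 0.430108) = 0.421731 ≈ 0.4217.
taxon1–taxon3: 8/31 sites differ → p ≈ 0.258065, d = −0.75 ln(1 − 0.344087) = 0.316295 ≈ 0.3163.
taxon2–taxon3: 7/31 sites differ → p ≈ 0.225806, d = −0.75 ln(1 − 0.301075) = 0.268659 ≈ 0.2687.

d(taxon1,taxon2) = 0.4217, d(taxon1,taxon3) = 0.3163, d(taxon2,taxon3) = 0.2687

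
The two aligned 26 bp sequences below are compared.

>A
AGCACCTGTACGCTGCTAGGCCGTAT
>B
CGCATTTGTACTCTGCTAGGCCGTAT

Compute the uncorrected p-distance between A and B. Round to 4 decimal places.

0.1538

The sequences differ at 4 of 26 positions (sites 1, 5, 6, 12).
p = 4/26 = 0.153846… ≈ 0.1538 (to 4 d.p.).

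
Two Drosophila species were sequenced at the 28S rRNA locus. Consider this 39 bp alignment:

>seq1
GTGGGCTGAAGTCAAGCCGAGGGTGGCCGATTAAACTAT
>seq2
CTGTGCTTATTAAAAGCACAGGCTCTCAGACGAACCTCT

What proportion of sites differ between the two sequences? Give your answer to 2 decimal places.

The sequences differ at 17 of 39 positions.
p = 17/39 = 0.435897… ≈ 0.44 (to 2 d.p.).

0.44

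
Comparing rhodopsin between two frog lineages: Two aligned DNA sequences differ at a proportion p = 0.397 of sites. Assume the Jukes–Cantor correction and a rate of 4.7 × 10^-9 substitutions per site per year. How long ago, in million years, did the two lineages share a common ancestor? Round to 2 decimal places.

60.13

d = −(3/4) ln(1 − 4p/3) = −0.75 ln(1 − 0.529333) = −0.75 ln(0.470667)
  = −0.75 × (-0.753604) = 0.565203 substitutions/site.
Under a molecular clock d = 2μt, so t = d/(2μ) = 0.565203 / (2 × 4.7 × 10^-9) = 60.13 million years.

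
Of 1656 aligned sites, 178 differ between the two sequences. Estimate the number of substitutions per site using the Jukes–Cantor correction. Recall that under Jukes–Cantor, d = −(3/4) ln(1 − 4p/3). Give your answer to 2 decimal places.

p = 178/1656 ≈ 0.107488.
d = −(3/4) ln(1 − 4p/3) = −0.75 ln(1 − 0.143317) = −0.75 ln(0.856683)
  = −0.75 × (-0.154687) = 0.116015 substitutions/site.

0.12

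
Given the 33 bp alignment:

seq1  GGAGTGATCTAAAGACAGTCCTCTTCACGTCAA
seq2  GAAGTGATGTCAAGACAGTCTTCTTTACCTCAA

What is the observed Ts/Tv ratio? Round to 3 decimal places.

1.000

Transitions are A↔G and C↔T; transversions are all other mismatches.
Transitions: 3. Transversions: 3.
R = 3/3 = 1.000.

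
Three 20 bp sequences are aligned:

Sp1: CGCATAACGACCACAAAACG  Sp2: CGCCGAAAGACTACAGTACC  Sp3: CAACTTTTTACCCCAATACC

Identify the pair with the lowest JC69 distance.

Sp1 and Sp2

Sp1–Sp2: 7/20 differ, p = 0.350, d = 0.471.
Sp1–Sp3: 10/20 differ, p = 0.500, d = 0.824.
Sp2–Sp3: 10/20 differ, p = 0.500, d = 0.824.
The smallest distance is between Sp1 and Sp2.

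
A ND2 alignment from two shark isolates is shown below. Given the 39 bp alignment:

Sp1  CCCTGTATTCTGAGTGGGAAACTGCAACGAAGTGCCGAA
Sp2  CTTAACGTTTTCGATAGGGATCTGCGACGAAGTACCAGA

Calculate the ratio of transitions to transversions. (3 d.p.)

Transitions are A↔G and C↔T; transversions are all other mismatches.
Transitions: 14. Transversions: 3.
R = 14/3 = 4.666666… ≈ 4.667 (to 3 d.p.).

4.667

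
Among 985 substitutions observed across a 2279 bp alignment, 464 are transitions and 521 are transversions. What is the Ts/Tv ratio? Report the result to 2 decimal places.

0.89

R = 464/521 = 0.890595… ≈ 0.89 (to 2 d.p.).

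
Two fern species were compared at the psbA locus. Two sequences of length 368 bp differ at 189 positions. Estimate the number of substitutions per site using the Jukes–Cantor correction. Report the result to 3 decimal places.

0.866

p = 189/368 ≈ 0.513587.
d = −(3/4) ln(1 − 4p/3) = −0.75 ln(1 − 0.684783) = −0.75 ln(0.315217)
  = −0.75 × (-1.154494) = 0.865871 substitutions/site.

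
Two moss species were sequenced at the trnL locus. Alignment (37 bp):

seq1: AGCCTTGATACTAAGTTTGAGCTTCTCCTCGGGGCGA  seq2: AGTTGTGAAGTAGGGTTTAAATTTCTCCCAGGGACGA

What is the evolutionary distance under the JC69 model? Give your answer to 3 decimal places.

The sequences differ at 15 of 37 sites, so p = 15/37 ≈ 0.405405.
d = −(3/4) ln(1 − 4p/3) = −0.75 ln(1 − 0.54054) = −0.75 ln(0.45946)
  = −0.75 × (-0.777703) = 0.583277 substitutions/site.

0.583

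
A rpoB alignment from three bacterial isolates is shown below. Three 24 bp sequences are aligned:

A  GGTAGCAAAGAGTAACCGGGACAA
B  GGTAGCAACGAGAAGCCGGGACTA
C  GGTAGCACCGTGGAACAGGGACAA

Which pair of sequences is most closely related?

A–B: 4/24 differ, p = 0.167, d = 0.188.
A–C: 5/24 differ, p = 0.208, d = 0.244.
B–C: 6/24 differ, p = 0.250, d = 0.304.
The smallest distance is between A and B.

A and B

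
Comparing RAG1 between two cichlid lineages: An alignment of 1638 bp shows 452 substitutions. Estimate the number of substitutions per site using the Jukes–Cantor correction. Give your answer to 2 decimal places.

0.34

p = 452/1638 ≈ 0.275946.
d = −(3/4) ln(1 − 4p/3) = −0.75 ln(1 − 0.367928) = −0.75 ln(0.632072)
  = −0.75 × (-0.458752) = 0.344064 substitutions/site.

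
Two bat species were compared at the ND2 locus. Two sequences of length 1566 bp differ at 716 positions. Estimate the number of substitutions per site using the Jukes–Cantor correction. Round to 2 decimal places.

0.71

p = 716/1566 ≈ 0.457216.
d = −(3/4) ln(1 − 4p/3) = −0.75 ln(1 − 0.609621) = −0.75 ln(0.390379)
  = −0.75 × (-0.940637) = 0.705478 substitutions/site.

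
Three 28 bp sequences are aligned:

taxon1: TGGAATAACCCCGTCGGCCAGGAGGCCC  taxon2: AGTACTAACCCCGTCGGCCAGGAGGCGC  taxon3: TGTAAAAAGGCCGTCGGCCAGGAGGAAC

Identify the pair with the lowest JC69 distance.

taxon1 and taxon2

taxon1–taxon2: 4/28 differ, p = 0.143, d = 0.158.
taxon1–taxon3: 6/28 differ, p = 0.214, d = 0.252.
taxon2–taxon3: 7/28 differ, p = 0.250, d = 0.304.
The smallest distance is between taxon1 and taxon2.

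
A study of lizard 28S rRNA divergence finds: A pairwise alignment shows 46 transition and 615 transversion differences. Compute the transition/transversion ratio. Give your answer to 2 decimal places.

R = 46/615 = 0.074796… ≈ 0.07 (to 2 d.p.).

0.07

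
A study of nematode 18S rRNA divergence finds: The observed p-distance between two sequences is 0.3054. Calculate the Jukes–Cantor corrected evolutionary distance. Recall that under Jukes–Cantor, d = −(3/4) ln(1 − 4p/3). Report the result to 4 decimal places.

0.3922

d = −(3/4) ln(1 − 4p/3) = −0.75 ln(1 − 0.4072) = −0.75 ln(0.5928)
  = −0.75 × (-0.522898) = 0.392174 substitutions/site.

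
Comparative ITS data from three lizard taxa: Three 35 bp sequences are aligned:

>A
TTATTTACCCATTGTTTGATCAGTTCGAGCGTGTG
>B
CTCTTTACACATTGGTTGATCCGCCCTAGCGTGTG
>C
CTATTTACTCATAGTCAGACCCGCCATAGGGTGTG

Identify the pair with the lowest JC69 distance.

A and B

A–B: 8/35 differ, p = 0.229, d = 0.273.
A–C: 12/35 differ, p = 0.343, d = 0.458.
B–C: 9/35 differ, p = 0.257, d = 0.315.
The smallest distance is between A and B.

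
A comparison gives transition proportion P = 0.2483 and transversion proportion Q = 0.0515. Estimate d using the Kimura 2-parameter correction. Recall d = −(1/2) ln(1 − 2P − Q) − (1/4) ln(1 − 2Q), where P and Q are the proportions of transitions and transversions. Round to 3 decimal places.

Under the Kimura two-parameter model, d = −½ ln(1 − 2P − Q) − ¼ ln(1 − 2Q).
1 − 2P − Q = 0.4519, giving −½ ln(0.4519) = 0.397147.
1 − 2Q = 0.897, giving −¼ ln(0.897) = 0.027175.
d = 0.397147 + 0.027175 = 0.424322.

0.424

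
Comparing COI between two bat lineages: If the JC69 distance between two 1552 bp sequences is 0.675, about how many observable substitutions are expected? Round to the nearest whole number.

691

Invert JC69: p = (3/4)(1 − e^(−4d/3)) = 0.75 × (1 − e^(-0.9)) = 0.75 × (1 − 0.406570) = 0.445073.
Expected differing sites = pL ≈ 0.445073 × 1552 = 690.753296 ≈ 691.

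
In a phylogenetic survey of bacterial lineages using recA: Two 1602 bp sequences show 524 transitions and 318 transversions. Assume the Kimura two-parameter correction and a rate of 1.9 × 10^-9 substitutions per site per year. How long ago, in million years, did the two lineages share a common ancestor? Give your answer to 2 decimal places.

285.28

P = 524/1602 ≈ 0.327091 and Q = 318/1602 ≈ 0.198502.
Under the Kimura two-parameter model, d = −½ ln(1 − 2P − Q) − ¼ ln(1 − 2Q).
1 − 2P − Q = 0.147316, giving −½ ln(0.147316) = 0.957588.
1 − 2Q = 0.602996, giving −¼ ln(0.602996) = 0.126461.
d = 0.957588 + 0.126461 = 1.084049.
Under a molecular clock d = 2μt, so t = d/(2μ) = 1.084049 / (2 × 1.9 × 10^-9) = 285.28 million years.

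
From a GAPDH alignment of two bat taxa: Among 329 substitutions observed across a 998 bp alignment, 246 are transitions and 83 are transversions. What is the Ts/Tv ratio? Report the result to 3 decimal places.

R = 246/83 = 2.963855… ≈ 2.964 (to 3 d.p.).

2.964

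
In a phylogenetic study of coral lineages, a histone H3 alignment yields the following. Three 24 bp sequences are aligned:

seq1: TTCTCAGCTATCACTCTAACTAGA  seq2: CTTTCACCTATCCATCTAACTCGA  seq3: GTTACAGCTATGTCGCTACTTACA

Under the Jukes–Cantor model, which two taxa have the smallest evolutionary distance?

seq1 and seq2

seq1–seq2: 6/24 differ, p = 0.250, d = 0.304.
seq1–seq3: 9/24 differ, p = 0.375, d = 0.520.
seq2–seq3: 11/24 differ, p = 0.458, d = 0.708.
The smallest distance is between seq1 and seq2.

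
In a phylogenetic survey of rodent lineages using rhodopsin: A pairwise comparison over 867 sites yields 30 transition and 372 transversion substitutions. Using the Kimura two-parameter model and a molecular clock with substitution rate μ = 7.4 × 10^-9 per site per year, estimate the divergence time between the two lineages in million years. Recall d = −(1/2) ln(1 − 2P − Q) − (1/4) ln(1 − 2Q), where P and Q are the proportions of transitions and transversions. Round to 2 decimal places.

56.29

P = 30/867 ≈ 0.034602 and Q = 372/867 ≈ 0.429066.
Under the Kimura two-parameter model, d = −½ ln(1 − 2P − Q) − ¼ ln(1 − 2Q).
1 − 2P − Q = 0.50173, giving −½ ln(0.50173) = 0.344847.
1 − 2Q = 0.141868, giving −¼ ln(0.141868) = 0.488215.
d = 0.344847 + 0.488215 = 0.833062.
Under a molecular clock d = 2μt, so t = d/(2μ) = 0.833062 / (2 × 7.4 × 10^-9) = 56.29 million years.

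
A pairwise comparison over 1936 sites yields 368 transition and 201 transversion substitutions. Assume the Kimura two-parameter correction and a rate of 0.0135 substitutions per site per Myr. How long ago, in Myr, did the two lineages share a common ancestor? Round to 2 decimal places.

P = 368/1936 ≈ 0.190083 and Q = 201/1936 ≈ 0.103822.
Under the Kimura two-parameter model, d = −½ ln(1 − 2P − Q) − ¼ ln(1 − 2Q).
1 − 2P − Q = 0.516012, giving −½ ln(0.516012) = 0.330813.
1 − 2Q = 0.792356, giving −¼ ln(0.792356) = 0.058186.
d = 0.330813 + 0.058186 = 0.388999.
Under a molecular clock d = 2μt, so t = d/(2μ) = 0.388999 / (2 × 0.0135) = 14.41 Myr.

14.41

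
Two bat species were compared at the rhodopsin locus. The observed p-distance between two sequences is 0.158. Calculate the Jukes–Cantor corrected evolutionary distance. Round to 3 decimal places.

d = −(3/4) ln(1 − 4p/3) = −0.75 ln(1 − 0.210667) = −0.75 ln(0.789333)
  = −0.75 × (-0.236567) = 0.177425 substitutions/site.

0.177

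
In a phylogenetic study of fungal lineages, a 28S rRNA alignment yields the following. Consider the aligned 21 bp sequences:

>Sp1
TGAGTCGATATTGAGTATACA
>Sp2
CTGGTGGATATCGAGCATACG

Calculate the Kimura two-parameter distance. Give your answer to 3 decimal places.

0.476

Of 21 sites, 5 differences are transitions and 2 are transversions, so P = 5/21 ≈ 0.238095 and Q = 2/21 ≈ 0.095238.
Under the Kimura two-parameter model, d = −½ ln(1 − 2P − Q) − ¼ ln(1 − 2Q).
1 − 2P − Q = 0.428572, giving −½ ln(0.428572) = 0.423648.
1 − 2Q = 0.809524, giving −¼ ln(0.809524) = 0.052827.
d = 0.423648 + 0.052827 = 0.476475.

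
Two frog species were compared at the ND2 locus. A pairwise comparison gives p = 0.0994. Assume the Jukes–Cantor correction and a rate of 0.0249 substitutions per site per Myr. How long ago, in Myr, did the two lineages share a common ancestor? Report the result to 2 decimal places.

d = −(3/4) ln(1 − 4p/3) = −0.75 ln(1 − 0.132533) = −0.75 ln(0.867467)
  = −0.75 × (-0.142178) = 0.106634 substitutions/site.
Under a molecular clock d = 2μt, so t = d/(2μ) = 0.106634 / (2 × 0.0249) = 2.14 Myr.

2.14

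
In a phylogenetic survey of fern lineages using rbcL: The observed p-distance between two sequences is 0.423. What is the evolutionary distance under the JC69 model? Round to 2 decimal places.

0.62

d = −(3/4) ln(1 − 4p/3) = −0.75 ln(1 − 0.564) = −0.75 ln(0.436)
  = −0.75 × (-0.830113) = 0.622585 substitutions/site.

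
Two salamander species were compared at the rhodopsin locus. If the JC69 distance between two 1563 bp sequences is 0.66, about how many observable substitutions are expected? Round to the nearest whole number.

Invert JC69: p = (3/4)(1 − e^(−4d/3)) = 0.75 × (1 − e^(-0.88)) = 0.75 × (1 − 0.414783) = 0.438913.
Expected differing sites = pL ≈ 0.438913 × 1563 = 686.021019 ≈ 686.

686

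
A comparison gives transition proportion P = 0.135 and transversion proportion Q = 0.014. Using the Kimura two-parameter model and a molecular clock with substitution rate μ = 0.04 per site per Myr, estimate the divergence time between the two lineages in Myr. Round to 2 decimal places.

2.18

Under the Kimura two-parameter model, d = −½ ln(1 − 2P − Q) − ¼ ln(1 − 2Q).
1 − 2P − Q = 0.716, giving −½ ln(0.716) = 0.167038.
1 − 2Q = 0.972, giving −¼ ln(0.972) = 0.007100.
d = 0.167038 + 0.007100 = 0.174138.
Under a molecular clock d = 2μt, so t = d/(2μ) = 0.174138 / (2 × 0.04) = 2.18 Myr.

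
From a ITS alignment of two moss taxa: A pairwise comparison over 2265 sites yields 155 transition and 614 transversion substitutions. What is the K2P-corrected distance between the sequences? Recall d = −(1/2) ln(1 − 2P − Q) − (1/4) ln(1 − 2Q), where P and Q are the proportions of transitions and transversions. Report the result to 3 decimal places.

0.457

P = 155/2265 ≈ 0.068433 and Q = 614/2265 ≈ 0.271082.
Under the Kimura two-parameter model, d = −½ ln(1 − 2P − Q) − ¼ ln(1 − 2Q).
1 − 2P − Q = 0.592052, giving −½ ln(0.592052) = 0.262080.
1 − 2Q = 0.457836, giving −¼ ln(0.457836) = 0.195311.
d = 0.262080 + 0.195311 = 0.457391.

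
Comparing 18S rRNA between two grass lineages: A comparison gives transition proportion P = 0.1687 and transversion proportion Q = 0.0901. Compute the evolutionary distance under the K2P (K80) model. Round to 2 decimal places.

Under the Kimura two-parameter model, d = −½ ln(1 − 2P − Q) − ¼ ln(1 − 2Q).
1 − 2P − Q = 0.5725, giving −½ ln(0.5725) = 0.278871.
1 − 2Q = 0.8198, giving −¼ ln(0.8198) = 0.049674.
d = 0.278871 + 0.049674 = 0.328545.

0.33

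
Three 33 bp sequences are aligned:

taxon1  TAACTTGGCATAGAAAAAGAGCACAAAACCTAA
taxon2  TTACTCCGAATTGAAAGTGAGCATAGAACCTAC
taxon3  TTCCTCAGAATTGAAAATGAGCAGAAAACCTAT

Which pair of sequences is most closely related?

taxon2 and taxon3

taxon1–taxon2: 10/33 differ, p = 0.303, d = 0.388.
taxon1–taxon3: 9/33 differ, p = 0.273, d = 0.339.
taxon2–taxon3: 6/33 differ, p = 0.182, d = 0.208.
The smallest distance is between taxon2 and taxon3.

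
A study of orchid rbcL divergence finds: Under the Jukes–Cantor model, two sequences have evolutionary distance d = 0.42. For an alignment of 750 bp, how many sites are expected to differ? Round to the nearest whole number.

241

Invert JC69: p = (3/4)(1 − e^(−4d/3)) = 0.75 × (1 − e^(-0.56)) = 0.75 × (1 − 0.571209) = 0.321593.
Expected differing sites = pL ≈ 0.321593 × 750 = 241.19475 ≈ 241.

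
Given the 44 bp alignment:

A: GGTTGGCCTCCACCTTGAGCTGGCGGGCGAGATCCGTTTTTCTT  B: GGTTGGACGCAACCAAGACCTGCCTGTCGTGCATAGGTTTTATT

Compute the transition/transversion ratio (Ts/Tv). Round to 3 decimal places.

Transitions are A↔G and C↔T; transversions are all other mismatches.
Transitions: 1. Transversions: 15.
R = 1/15 = 0.066666… ≈ 0.067 (to 3 d.p.).

0.067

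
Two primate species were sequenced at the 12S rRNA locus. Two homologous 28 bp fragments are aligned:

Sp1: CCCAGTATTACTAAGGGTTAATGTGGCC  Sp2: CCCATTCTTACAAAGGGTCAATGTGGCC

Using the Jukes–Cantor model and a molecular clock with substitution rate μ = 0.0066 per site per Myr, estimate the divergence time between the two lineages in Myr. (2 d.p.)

12.01

The sequences differ at 4 of 28 sites (5, 7, 12, 19), so p = 4/28 ≈ 0.142857.
d = −(3/4) ln(1 − 4p/3) = −0.75 ln(1 − 0.190476) = −0.75 ln(0.809524)
  = −0.75 × (-0.211309) = 0.158482 substitutions/site.
Under a molecular clock d = 2μt, so t = d/(2μ) = 0.158482 / (2 × 0.0066) = 12.01 Myr.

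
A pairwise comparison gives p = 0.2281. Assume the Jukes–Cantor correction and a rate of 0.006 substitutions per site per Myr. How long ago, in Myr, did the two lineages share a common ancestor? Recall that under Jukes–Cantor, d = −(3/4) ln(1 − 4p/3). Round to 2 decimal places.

22.66

d = −(3/4) ln(1 − 4p/3) = −0.75 ln(1 − 0.304133) = −0.75 ln(0.695867)
  = −0.75 × (-0.362597) = 0.271948 substitutions/site.
Under a molecular clock d = 2μt, so t = d/(2μ) = 0.271948 / (2 × 0.006) = 22.66 Myr.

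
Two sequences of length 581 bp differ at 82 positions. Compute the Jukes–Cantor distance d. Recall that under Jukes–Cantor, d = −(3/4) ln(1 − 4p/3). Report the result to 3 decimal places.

p = 82/581 ≈ 0.141136.
d = −(3/4) ln(1 − 4p/3) = −0.75 ln(1 − 0.188181) = −0.75 ln(0.811819)
  = −0.75 × (-0.208478) = 0.156359 substitutions/site.

0.156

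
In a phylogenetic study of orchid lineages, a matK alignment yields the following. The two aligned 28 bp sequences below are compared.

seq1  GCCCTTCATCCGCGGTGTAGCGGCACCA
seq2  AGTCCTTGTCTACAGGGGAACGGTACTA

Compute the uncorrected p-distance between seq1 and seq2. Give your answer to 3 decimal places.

The sequences differ at 14 of 28 positions.
p = 14/28 = 0.500.

0.500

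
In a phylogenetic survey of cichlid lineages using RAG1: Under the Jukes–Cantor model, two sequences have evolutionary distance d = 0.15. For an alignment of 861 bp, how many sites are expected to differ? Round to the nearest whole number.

Invert JC69: p = (3/4)(1 − e^(−4d/3)) = 0.75 × (1 − e^(-0.2)) = 0.75 × (1 − 0.818731) = 0.135952.
Expected differing sites = pL ≈ 0.135952 × 861 = 117.054672 ≈ 117.

117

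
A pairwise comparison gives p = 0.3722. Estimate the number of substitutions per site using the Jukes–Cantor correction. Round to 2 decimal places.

d = −(3/4) ln(1 − 4p/3) = −0.75 ln(1 − 0.496267) = −0.75 ln(0.503733)
  = −0.75 × (-0.685709) = 0.514282 substitutions/site.

0.51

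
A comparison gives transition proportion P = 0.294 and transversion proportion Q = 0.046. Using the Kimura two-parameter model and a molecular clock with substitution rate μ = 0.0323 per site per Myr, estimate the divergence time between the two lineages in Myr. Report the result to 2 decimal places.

Under the Kimura two-parameter model, d = −½ ln(1 − 2P − Q) − ¼ ln(1 − 2Q).
1 − 2P − Q = 0.366, giving −½ ln(0.366) = 0.502561.
1 − 2Q = 0.908, giving −¼ ln(0.908) = 0.024128.
d = 0.502561 + 0.024128 = 0.526689.
Under a molecular clock d = 2μt, so t = d/(2μ) = 0.526689 / (2 × 0.0323) = 8.15 Myr.

8.15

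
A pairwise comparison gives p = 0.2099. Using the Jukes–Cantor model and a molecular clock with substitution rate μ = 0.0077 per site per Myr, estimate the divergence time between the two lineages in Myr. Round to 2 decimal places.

d = −(3/4) ln(1 − 4p/3) = −0.75 ln(1 − 0.279867) = −0.75 ln(0.720133)
  = −0.75 × (-0.328319) = 0.246239 substitutions/site.
Under a molecular clock d = 2μt, so t = d/(2μ) = 0.246239 / (2 × 0.0077) = 15.99 Myr.

15.99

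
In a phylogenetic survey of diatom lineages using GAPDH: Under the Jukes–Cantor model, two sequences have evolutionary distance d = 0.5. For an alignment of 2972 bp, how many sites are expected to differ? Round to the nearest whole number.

Invert JC69: p = (3/4)(1 − e^(−4d/3)) = 0.75 × (1 − e^(-0.666667)) = 0.75 × (1 − 0.513417) = 0.364937.
Expected differing sites = pL ≈ 0.364937 × 2972 = 1084.592764 ≈ 1085.

1085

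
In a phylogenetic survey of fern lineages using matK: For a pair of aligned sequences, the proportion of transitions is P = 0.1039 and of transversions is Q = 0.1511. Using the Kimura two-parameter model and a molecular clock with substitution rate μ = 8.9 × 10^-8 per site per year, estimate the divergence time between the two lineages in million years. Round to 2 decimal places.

1.75

Under the Kimura two-parameter model, d = −½ ln(1 − 2P − Q) − ¼ ln(1 − 2Q).
1 − 2P − Q = 0.6411, giving −½ ln(0.6411) = 0.222285.
1 − 2Q = 0.6978, giving −¼ ln(0.6978) = 0.089956.
d = 0.222285 + 0.089956 = 0.312241.
Under a molecular clock d = 2μt, so t = d/(2μ) = 0.312241 / (2 × 8.9 × 10^-8) = 1.75 million years.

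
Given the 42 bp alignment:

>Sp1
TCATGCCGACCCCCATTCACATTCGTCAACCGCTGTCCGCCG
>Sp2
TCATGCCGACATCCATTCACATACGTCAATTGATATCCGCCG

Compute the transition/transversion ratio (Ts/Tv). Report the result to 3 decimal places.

Transitions are A↔G and C↔T; transversions are all other mismatches.
Transitions: 4. Transversions: 3.
R = 4/3 = 1.333333… ≈ 1.333 (to 3 d.p.).

1.333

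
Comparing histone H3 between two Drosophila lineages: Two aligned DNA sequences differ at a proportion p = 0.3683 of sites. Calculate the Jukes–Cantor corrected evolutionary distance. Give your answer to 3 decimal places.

0.507

d = −(3/4) ln(1 − 4p/3) = −0.75 ln(1 − 0.491067) = −0.75 ln(0.508933)
  = −0.75 × (-0.675439) = 0.506579 substitutions/site.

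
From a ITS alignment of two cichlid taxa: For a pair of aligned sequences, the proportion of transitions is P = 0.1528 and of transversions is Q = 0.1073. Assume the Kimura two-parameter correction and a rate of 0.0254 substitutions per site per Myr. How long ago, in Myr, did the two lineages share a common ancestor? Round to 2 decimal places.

Under the Kimura two-parameter model, d = −½ ln(1 − 2P − Q) − ¼ ln(1 − 2Q).
1 − 2P − Q = 0.5871, giving −½ ln(0.5871) = 0.266280.
1 − 2Q = 0.7854, giving −¼ ln(0.7854) = 0.060391.
d = 0.266280 + 0.060391 = 0.326671.
Under a molecular clock d = 2μt, so t = d/(2μ) = 0.326671 / (2 × 0.0254) = 6.43 Myr.

6.43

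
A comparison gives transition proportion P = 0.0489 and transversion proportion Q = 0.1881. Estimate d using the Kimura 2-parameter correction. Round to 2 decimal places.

0.29

Under the Kimura two-parameter model, d = −½ ln(1 − 2P − Q) − ¼ ln(1 − 2Q).
1 − 2P − Q = 0.7141, giving −½ ln(0.7141) = 0.168366.
1 − 2Q = 0.6238, giving −¼ ln(0.6238) = 0.117981.
d = 0.168366 + 0.117981 = 0.286347.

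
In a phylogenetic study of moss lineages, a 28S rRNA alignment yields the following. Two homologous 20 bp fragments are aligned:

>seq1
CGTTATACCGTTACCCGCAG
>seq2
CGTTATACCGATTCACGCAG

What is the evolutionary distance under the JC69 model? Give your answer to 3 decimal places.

The sequences differ at 3 of 20 sites (11, 13, 15), so p = 3/20 = 0.15.
d = −(3/4) ln(1 − 4p/3) = −0.75 ln(1 − 0.2) = −0.75 ln(0.8)
  = −0.75 × (-0.223144) = 0.167358 substitutions/site.

0.167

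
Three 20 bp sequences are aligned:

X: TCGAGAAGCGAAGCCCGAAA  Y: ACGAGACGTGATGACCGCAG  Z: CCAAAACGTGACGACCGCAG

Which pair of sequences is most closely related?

Y and Z

X–Y: 7/20 differ, p = 0.350, d = 0.471.
X–Z: 9/20 differ, p = 0.450, d = 0.687.
Y–Z: 4/20 differ, p = 0.200, d = 0.233.
The smallest distance is between Y and Z.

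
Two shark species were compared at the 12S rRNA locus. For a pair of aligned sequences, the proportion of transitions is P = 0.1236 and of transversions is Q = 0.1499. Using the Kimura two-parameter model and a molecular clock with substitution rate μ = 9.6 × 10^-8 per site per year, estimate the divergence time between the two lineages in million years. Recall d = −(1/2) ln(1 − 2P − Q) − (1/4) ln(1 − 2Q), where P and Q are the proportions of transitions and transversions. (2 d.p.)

Under the Kimura two-parameter model, d = −½ ln(1 − 2P − Q) − ¼ ln(1 − 2Q).
1 − 2P − Q = 0.6029, giving −½ ln(0.6029) = 0.253002.
1 − 2Q = 0.7002, giving −¼ ln(0.7002) = 0.089097.
d = 0.253002 + 0.089097 = 0.342099.
Under a molecular clock d = 2μt, so t = d/(2μ) = 0.342099 / (2 × 9.6 × 10^-8) = 1.78 million years.

1.78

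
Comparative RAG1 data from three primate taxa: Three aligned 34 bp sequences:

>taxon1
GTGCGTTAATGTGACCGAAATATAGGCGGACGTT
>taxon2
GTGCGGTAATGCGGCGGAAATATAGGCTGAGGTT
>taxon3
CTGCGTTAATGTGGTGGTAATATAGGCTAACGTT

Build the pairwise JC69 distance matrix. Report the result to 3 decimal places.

taxon1–taxon2: 6/34 sites differ → p ≈ 0.176471, d = −0.75 ln(1 − 0.235295) = 0.201199 ≈ 0.201.
taxon1–taxon3: 7/34 sites differ → p ≈ 0.205882, d = −0.75 ln(1 − 0.274509) = 0.240680 ≈ 0.241.
taxon2–taxon3: 7/34 sites differ → p ≈ 0.205882, d = −0.75 ln(1 − 0.274509) = 0.240680 ≈ 0.241.

d(taxon1,taxon2) = 0.201, d(taxon1,taxon3) = 0.241, d(taxon2,taxon3) = 0.241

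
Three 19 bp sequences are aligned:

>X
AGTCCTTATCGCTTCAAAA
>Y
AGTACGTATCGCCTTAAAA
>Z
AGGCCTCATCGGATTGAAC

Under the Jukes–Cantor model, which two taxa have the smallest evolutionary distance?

X and Y

X–Y: 4/19 differ, p = 0.211, d = 0.247.
X–Z: 7/19 differ, p = 0.368, d = 0.507.
Y–Z: 8/19 differ, p = 0.421, d = 0.618.
The smallest distance is between X and Y.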